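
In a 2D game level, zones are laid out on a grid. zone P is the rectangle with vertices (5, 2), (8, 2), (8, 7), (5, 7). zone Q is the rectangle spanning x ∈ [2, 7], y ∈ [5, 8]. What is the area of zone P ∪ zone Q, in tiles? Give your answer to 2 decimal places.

26.00

By inclusion–exclusion:
Individual areas: |zone P| = 15, |zone Q| = 15.
|zone P∩zone Q|: x∈[5,7], y∈[5,7] → 2·2 = 4.
|zone P ∪ zone Q| = 30 − 4 = 26.00.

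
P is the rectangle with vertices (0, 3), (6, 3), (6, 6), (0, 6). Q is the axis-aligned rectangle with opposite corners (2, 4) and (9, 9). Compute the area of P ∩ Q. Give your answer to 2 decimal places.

8.00

|P∩Q|: x∈[2,6], y∈[4,6] → 4·2 = 8.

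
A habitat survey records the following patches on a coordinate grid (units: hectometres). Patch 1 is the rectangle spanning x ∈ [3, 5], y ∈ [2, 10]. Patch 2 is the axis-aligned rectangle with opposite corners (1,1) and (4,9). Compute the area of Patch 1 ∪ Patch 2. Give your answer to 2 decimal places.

33.00

By inclusion–exclusion:
Individual areas: |Patch 1| = 16, |Patch 2| = 24.
|Patch 1∩Patch 2|: x∈[3,4], y∈[2,9] → 1·7 = 7.
|Patch 1 ∪ Patch 2| = 40 − 7 = 33.00.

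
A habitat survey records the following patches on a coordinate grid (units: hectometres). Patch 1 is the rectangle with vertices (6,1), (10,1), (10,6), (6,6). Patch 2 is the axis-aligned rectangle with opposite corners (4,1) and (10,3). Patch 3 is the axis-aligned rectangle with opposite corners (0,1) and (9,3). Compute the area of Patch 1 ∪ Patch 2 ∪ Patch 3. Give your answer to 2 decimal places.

By inclusion–exclusion:
Individual areas: |Patch 1| = 20, |Patch 2| = 12, |Patch 3| = 18.
|Patch 1∩Patch 2|: x∈[6,10], y∈[1,3] → 4·2 = 8.
|Patch 1∩Patch 3|: x∈[6,9], y∈[1,3] → 3·2 = 6.
|Patch 2∩Patch 3|: x∈[4,9], y∈[1,3] → 5·2 = 10.
|Patch 1∩Patch 2∩Patch 3| = 6.
|Patch 1 ∪ Patch 2 ∪ Patch 3| = 50 − 24 + 6 = 32.00.

32.00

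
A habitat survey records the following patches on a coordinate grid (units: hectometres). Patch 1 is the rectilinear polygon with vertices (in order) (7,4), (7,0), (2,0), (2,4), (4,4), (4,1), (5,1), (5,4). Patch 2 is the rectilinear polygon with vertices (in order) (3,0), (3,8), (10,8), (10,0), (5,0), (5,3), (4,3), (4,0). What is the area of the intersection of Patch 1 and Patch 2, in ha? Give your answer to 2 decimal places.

12.00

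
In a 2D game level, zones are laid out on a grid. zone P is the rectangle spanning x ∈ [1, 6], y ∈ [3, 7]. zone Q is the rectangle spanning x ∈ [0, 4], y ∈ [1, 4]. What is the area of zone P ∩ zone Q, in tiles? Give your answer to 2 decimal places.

|zone P∩zone Q|: x∈[1,4], y∈[3,4] → 3·1 = 3.

3.00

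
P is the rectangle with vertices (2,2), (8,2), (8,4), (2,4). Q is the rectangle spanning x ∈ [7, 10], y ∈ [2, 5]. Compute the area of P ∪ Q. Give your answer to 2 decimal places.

By inclusion–exclusion:
Individual areas: |P| = 12, |Q| = 9.
|P∩Q|: x∈[7,8], y∈[2,4] → 1·2 = 2.
|P ∪ Q| = 21 − 2 = 19.00.

19.00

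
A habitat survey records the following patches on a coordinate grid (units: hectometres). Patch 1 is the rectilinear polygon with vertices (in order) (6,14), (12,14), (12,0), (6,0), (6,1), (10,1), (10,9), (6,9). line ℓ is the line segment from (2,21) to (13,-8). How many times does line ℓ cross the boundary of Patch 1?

4

The segment meets the boundary at (9.966,0), (9.586,1), (6.552,9), (6,10.455).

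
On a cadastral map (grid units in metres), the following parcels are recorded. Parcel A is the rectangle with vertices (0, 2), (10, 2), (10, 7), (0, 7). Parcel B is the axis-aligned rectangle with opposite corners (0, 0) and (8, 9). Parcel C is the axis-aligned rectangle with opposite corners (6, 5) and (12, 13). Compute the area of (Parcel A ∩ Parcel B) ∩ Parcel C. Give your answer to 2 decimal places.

The region (Parcel A ∩ Parcel B) ∩ Parcel C is the polygon with vertices (8,5), (6,5), (6,7), (8,7).
By the shoelace formula its area is 4.00.

4.00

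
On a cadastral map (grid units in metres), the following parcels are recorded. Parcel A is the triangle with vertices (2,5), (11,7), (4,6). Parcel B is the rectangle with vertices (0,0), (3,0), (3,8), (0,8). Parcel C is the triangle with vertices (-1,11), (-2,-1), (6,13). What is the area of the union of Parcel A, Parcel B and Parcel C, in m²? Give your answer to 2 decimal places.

By inclusion–exclusion:
Individual areas: |Parcel A| = 2.5, |Parcel B| = 24, |Parcel C| = 41.
|Parcel A∩Parcel B| = 0.1389.
|Parcel A∩Parcel C| = 0.
|Parcel B∩Parcel C| = 8.625.
|Parcel A∩Parcel B∩Parcel C| = 0.
|Parcel A ∪ Parcel B ∪ Parcel C| = 67.5 − 8.7639 + 0 = 58.74.

58.74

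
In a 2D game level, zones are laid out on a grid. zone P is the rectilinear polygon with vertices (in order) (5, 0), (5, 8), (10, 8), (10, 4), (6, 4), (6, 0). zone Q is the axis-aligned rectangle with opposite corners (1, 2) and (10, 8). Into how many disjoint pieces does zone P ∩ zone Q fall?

zone P ∩ zone Q is a single connected region.

1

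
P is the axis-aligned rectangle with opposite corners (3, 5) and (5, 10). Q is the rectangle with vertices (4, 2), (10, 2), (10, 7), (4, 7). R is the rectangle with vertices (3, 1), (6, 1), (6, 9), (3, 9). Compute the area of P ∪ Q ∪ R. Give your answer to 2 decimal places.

By inclusion–exclusion:
Individual areas: |P| = 10, |Q| = 30, |R| = 24.
|P∩Q|: x∈[4,5], y∈[5,7] → 1·2 = 2.
|P∩R|: x∈[3,5], y∈[5,9] → 2·4 = 8.
|Q∩R|: x∈[4,6], y∈[2,7] → 2·5 = 10.
|P∩Q∩R| = 2.
|P ∪ Q ∪ R| = 64 − 20 + 2 = 46.00.

46.00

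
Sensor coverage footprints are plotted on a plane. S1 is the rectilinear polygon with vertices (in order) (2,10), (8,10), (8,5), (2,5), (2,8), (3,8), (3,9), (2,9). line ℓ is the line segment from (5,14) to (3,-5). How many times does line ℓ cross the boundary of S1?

2

The segment meets the boundary at (4.053,5), (4.579,10).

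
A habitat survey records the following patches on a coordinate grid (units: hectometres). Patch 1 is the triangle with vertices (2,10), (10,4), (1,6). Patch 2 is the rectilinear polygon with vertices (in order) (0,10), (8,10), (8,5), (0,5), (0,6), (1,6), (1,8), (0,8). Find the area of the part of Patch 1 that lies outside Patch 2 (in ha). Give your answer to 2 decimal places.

|Patch 1| = 19, |Patch 1∩Patch 2| = 17.25.
|Patch 1 ∖ Patch 2| = |Patch 1| − |Patch 1∩Patch 2| = 19 − 17.25 = 1.75.

1.75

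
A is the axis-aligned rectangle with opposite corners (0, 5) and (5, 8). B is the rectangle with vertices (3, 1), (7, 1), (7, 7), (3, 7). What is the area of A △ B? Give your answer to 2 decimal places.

31.00

|A∩B|: x∈[3,5], y∈[5,7] → 2·2 = 4.
|A △ B| = |A| + |B| − 2·|A∩B| = 15 + 24 − 8 = 31.00.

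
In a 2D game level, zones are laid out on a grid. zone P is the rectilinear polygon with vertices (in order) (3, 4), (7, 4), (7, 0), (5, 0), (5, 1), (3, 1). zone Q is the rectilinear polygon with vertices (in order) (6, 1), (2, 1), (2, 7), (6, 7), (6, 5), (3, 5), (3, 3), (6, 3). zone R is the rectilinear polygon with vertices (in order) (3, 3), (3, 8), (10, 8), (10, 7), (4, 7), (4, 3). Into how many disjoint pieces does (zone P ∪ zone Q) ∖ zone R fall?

(zone P ∪ zone Q) ∖ zone R splits into 2 disjoint pieces (area 19, area 4).

2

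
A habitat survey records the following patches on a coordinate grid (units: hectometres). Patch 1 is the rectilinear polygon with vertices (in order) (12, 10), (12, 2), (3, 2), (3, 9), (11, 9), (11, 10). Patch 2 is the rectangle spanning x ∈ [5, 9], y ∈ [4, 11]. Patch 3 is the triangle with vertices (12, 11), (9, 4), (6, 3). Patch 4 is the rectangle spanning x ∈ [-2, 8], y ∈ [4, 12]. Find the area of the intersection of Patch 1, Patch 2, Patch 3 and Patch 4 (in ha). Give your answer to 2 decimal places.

The intersection is the polygon with vertices (6.75,4), (8,5.667), (8,4).
By the shoelace formula its area is 1.04.

1.04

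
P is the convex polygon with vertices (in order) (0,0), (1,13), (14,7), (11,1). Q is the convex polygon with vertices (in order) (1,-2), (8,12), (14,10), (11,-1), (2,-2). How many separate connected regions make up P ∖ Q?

P ∖ Q splits into 2 disjoint pieces (area 51.0126, area 1.6099).

2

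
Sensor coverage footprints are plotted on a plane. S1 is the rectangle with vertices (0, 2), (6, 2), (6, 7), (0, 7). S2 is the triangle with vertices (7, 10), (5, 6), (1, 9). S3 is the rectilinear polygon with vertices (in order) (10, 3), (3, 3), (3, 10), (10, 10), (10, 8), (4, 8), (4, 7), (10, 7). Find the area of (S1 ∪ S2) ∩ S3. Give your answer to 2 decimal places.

18.50

|S1 ∪ S2| = 40.0833.
|(S1 ∪ S2) ∩ S3| = 18.50.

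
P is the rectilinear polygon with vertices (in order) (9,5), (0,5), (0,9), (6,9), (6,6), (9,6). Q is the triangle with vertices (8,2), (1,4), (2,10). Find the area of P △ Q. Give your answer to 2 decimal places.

27.00

|P| = 27, |Q| = 22, |P∩Q| = 11.
|P △ Q| = |P| + |Q| − 2·|P∩Q| = 27 + 22 − 22 = 27.00.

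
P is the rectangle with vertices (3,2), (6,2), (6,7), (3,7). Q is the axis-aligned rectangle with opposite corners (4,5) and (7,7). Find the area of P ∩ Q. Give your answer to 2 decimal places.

4.00

|P∩Q|: x∈[4,6], y∈[5,7] → 2·2 = 4.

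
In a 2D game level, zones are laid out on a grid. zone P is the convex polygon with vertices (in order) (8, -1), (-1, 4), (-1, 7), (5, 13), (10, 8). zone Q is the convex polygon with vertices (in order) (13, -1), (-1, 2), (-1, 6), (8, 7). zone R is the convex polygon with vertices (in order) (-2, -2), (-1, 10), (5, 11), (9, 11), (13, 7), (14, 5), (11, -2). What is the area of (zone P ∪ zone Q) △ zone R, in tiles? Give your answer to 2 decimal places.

75.10

|zone P ∪ zone Q| = 110.0577.
|(zone P ∪ zone Q) ∩ zone R| = 104.7282.
|(zone P ∪ zone Q) △ zone R| = 110.0577 + 174.5 − 209.4563 = 75.10.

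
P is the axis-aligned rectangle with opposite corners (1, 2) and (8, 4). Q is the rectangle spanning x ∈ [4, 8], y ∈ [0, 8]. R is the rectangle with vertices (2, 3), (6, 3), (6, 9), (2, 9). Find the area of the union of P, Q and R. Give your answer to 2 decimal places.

50.00

By inclusion–exclusion:
Individual areas: |P| = 14, |Q| = 32, |R| = 24.
|P∩Q|: x∈[4,8], y∈[2,4] → 4·2 = 8.
|P∩R|: x∈[2,6], y∈[3,4] → 4·1 = 4.
|Q∩R|: x∈[4,6], y∈[3,8] → 2·5 = 10.
|P∩Q∩R| = 2.
|P ∪ Q ∪ R| = 70 − 22 + 2 = 50.00.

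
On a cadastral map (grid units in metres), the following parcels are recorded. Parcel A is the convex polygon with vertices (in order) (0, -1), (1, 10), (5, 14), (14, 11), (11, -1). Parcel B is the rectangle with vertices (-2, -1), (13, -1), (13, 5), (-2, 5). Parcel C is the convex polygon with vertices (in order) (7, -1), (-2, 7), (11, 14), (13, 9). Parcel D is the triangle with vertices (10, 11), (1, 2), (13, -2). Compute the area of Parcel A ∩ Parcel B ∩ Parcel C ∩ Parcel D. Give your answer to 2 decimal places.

26.59

The intersection is the polygon with vertices (7.5,-0.167), (5.2,0.6), (2.235,3.235), (4,5), (10.6,5).
By the shoelace formula its area is 26.59.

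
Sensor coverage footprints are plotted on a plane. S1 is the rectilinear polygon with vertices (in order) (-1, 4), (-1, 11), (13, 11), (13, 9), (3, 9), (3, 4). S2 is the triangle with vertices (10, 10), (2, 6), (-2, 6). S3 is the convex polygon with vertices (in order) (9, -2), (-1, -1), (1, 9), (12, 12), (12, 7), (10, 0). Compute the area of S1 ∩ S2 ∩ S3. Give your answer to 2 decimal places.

3.39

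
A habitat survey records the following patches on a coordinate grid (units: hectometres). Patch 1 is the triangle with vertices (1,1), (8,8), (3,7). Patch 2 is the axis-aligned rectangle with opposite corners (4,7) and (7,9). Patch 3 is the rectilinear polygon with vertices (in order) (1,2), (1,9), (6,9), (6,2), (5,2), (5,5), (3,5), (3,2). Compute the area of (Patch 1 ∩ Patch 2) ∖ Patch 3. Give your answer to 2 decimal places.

0.70

|Patch 1 ∩ Patch 2| = 1.5.
|(Patch 1 ∩ Patch 2) ∩ Patch 3| = 0.8.
|(Patch 1 ∩ Patch 2) ∖ Patch 3| = 1.5 − 0.8 = 0.70.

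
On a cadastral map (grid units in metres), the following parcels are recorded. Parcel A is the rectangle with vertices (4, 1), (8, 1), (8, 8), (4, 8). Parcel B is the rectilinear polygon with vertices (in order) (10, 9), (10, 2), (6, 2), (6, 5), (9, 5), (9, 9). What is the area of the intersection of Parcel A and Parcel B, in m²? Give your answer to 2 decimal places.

The intersection is the polygon with vertices (8,2), (6,2), (6,5), (8,5).
By the shoelace formula its area is 6.00.

6.00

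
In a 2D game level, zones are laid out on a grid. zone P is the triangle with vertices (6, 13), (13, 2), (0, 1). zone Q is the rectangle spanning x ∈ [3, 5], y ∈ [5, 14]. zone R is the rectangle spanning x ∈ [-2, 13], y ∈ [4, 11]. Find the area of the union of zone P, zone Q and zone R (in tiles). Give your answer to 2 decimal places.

By inclusion–exclusion:
Individual areas: |zone P| = 75, |zone Q| = 18, |zone R| = 105.
|zone P∩zone Q| = 8.
|zone P∩zone R| = 43.75.
|zone Q∩zone R|: x∈[3,5], y∈[5,11] → 2·6 = 12.
|zone P∩zone Q∩zone R| = 8.
|zone P ∪ zone Q ∪ zone R| = 198 − 63.75 + 8 = 142.25.

142.25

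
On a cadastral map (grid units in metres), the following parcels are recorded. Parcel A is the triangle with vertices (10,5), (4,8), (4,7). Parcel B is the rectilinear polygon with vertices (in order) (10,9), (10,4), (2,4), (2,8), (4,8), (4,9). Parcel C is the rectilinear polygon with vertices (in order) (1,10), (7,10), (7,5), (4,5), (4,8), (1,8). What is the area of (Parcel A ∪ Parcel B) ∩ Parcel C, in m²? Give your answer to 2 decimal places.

12.00

|Parcel A ∪ Parcel B| = 38.
|(Parcel A ∪ Parcel B) ∩ Parcel C| = 12.00.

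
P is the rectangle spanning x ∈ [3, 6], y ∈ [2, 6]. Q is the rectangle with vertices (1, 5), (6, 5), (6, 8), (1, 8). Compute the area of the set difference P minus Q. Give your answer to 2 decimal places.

9.00

|P∩Q|: x∈[3,6], y∈[5,6] → 3·1 = 3.
|P| = 12.
|P ∖ Q| = |P| − |P∩Q| = 12 − 3 = 9.00.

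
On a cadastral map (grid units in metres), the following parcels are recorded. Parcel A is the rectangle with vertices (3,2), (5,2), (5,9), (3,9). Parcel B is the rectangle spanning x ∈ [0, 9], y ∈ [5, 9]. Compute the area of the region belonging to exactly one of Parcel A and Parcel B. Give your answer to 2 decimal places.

34.00

|Parcel A∩Parcel B|: x∈[3,5], y∈[5,9] → 2·4 = 8.
|Parcel A △ Parcel B| = |Parcel A| + |Parcel B| − 2·|Parcel A∩Parcel B| = 14 + 36 − 16 = 34.00.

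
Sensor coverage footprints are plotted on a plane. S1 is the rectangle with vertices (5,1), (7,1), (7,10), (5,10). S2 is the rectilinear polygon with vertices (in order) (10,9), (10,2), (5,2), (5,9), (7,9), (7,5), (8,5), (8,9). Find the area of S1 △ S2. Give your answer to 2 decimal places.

|S1| = 18, |S2| = 31, |S1∩S2| = 14.
|S1 △ S2| = |S1| + |S2| − 2·|S1∩S2| = 18 + 31 − 28 = 21.00.

21.00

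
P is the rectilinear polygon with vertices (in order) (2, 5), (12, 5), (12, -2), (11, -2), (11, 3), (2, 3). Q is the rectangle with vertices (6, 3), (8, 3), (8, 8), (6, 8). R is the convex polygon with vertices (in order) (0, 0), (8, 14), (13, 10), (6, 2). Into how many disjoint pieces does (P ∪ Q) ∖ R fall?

2

(P ∪ Q) ∖ R splits into 2 disjoint pieces (area 13.5, area 0.6429).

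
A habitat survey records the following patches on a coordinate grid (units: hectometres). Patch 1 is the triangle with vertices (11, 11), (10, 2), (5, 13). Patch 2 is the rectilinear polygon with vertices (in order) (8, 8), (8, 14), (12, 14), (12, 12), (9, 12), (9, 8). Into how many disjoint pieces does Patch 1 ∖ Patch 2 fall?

Patch 1 ∖ Patch 2 is a single connected region.

1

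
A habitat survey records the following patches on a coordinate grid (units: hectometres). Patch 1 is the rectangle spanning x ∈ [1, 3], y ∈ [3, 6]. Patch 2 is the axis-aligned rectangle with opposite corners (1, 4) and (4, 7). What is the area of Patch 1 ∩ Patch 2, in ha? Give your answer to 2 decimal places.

4.00

|Patch 1∩Patch 2|: x∈[1,3], y∈[4,6] → 2·2 = 4.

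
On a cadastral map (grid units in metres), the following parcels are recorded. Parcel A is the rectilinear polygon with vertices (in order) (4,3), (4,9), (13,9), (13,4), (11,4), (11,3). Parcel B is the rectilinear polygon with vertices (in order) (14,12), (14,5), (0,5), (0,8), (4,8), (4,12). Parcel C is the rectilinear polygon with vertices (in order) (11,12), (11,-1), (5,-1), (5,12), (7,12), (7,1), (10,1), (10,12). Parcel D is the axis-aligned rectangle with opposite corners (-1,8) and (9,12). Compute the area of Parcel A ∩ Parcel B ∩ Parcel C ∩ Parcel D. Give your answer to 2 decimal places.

The intersection is the polygon with vertices (7,8), (5,8), (5,9), (7,9).
By the shoelace formula its area is 2.00.

2.00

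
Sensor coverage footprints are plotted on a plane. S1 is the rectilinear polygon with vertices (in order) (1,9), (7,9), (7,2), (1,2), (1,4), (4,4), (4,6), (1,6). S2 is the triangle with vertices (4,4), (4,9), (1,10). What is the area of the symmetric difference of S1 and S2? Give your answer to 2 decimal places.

33.00

|S1| = 36, |S2| = 7.5, |S1∩S2| = 5.25.
|S1 △ S2| = |S1| + |S2| − 2·|S1∩S2| = 36 + 7.5 − 10.5 = 33.00.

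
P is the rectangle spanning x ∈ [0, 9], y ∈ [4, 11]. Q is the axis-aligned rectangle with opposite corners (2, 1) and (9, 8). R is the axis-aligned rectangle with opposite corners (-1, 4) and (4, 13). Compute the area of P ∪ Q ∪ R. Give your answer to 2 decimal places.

By inclusion–exclusion:
Individual areas: |P| = 63, |Q| = 49, |R| = 45.
|P∩Q|: x∈[2,9], y∈[4,8] → 7·4 = 28.
|P∩R|: x∈[0,4], y∈[4,11] → 4·7 = 28.
|Q∩R|: x∈[2,4], y∈[4,8] → 2·4 = 8.
|P∩Q∩R| = 8.
|P ∪ Q ∪ R| = 157 − 64 + 8 = 101.00.

101.00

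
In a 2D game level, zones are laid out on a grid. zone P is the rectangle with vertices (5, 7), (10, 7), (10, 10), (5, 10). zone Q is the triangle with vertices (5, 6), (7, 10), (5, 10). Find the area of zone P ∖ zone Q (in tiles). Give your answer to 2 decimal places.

11.25

|zone P| = 15, |zone P∩zone Q| = 3.75.
|zone P ∖ zone Q| = |zone P| − |zone P∩zone Q| = 15 − 3.75 = 11.25.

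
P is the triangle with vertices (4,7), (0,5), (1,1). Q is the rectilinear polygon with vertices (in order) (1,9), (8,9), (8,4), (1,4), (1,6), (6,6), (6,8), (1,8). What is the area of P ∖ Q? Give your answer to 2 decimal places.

|P| = 9, |P∩Q| = 3.75.
|P ∖ Q| = |P| − |P∩Q| = 9 − 3.75 = 5.25.

5.25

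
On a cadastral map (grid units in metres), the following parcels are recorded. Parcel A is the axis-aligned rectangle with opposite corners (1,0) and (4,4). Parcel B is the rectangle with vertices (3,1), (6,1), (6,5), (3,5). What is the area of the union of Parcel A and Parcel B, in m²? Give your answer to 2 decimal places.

By inclusion–exclusion:
Individual areas: |Parcel A| = 12, |Parcel B| = 12.
|Parcel A∩Parcel B|: x∈[3,4], y∈[1,4] → 1·3 = 3.
|Parcel A ∪ Parcel B| = 24 − 3 = 21.00.

21.00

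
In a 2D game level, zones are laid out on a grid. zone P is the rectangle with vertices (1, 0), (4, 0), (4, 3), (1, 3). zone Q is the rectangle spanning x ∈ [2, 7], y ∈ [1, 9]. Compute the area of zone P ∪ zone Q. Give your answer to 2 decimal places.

By inclusion–exclusion:
Individual areas: |zone P| = 9, |zone Q| = 40.
|zone P∩zone Q|: x∈[2,4], y∈[1,3] → 2·2 = 4.
|zone P ∪ zone Q| = 49 − 4 = 45.00.

45.00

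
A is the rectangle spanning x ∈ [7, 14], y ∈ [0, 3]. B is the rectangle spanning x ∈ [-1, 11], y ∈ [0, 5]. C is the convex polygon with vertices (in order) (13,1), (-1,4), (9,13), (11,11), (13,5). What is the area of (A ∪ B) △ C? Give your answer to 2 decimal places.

98.11

|A ∪ B| = 69.
|(A ∪ B) ∩ C| = 30.4444.
|(A ∪ B) △ C| = 69 + 90 − 60.8889 = 98.11.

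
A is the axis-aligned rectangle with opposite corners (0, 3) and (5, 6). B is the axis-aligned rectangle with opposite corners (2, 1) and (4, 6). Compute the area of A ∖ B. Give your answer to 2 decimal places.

|A∩B|: x∈[2,4], y∈[3,6] → 2·3 = 6.
|A| = 15.
|A ∖ B| = |A| − |A∩B| = 15 − 6 = 9.00.

9.00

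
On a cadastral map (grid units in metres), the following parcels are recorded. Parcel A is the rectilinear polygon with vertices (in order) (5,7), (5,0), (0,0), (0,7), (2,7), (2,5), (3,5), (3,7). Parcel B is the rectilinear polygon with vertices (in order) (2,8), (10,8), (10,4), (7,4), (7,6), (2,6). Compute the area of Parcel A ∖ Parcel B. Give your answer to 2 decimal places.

31.00

|Parcel A| = 33, |Parcel A∩Parcel B| = 2.
|Parcel A ∖ Parcel B| = |Parcel A| − |Parcel A∩Parcel B| = 33 − 2 = 31.00.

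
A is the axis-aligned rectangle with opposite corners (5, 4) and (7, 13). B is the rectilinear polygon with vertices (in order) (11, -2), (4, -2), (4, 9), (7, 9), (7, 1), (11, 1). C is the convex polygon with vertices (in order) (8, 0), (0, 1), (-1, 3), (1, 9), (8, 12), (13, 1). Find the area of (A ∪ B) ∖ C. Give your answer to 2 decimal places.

19.61

|A ∪ B| = 53.
|(A ∪ B) ∩ C| = 33.3857.
|(A ∪ B) ∖ C| = 53 − 33.3857 = 19.61.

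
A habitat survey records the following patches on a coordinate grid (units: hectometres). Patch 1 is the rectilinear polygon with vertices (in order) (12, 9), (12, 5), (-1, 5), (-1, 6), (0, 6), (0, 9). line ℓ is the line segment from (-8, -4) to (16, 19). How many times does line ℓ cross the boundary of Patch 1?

2

The segment meets the boundary at (5.565,9), (1.391,5).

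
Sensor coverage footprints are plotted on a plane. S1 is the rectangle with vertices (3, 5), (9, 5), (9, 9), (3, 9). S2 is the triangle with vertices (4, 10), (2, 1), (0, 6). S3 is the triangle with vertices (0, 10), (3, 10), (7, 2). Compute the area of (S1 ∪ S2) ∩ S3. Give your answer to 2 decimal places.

The region (S1 ∪ S2) ∩ S3 is the polygon with vertices (4.375,5), (1.867,7.867), (3,9), (3.333,9.333), (5.5,5).
By the shoelace formula its area is 6.38.

6.38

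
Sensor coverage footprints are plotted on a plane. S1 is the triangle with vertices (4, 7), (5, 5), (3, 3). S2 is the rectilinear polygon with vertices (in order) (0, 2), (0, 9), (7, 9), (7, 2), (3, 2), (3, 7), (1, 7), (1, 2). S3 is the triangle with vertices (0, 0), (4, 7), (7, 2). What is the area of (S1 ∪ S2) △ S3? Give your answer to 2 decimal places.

36.25

|S1 ∪ S2| = 39.
|(S1 ∪ S2) ∩ S3| = 11.625.
|(S1 ∪ S2) △ S3| = 39 + 20.5 − 23.25 = 36.25.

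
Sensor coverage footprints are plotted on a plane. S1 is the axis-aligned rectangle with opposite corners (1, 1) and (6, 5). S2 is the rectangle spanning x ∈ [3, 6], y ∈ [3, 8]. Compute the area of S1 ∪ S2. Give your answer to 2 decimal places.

29.00

By inclusion–exclusion:
Individual areas: |S1| = 20, |S2| = 15.
|S1∩S2|: x∈[3,6], y∈[3,5] → 3·2 = 6.
|S1 ∪ S2| = 35 − 6 = 29.00.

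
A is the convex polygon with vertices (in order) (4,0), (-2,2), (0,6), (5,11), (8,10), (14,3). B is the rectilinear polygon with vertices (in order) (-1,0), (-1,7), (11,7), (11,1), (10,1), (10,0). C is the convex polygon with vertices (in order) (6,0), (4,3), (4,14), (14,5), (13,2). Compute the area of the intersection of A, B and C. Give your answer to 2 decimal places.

39.04

The intersection is the polygon with vertices (10.571,7), (11,6.5), (11,2.1), (5.667,0.5), (4,3), (4,7).
By the shoelace formula its area is 39.04.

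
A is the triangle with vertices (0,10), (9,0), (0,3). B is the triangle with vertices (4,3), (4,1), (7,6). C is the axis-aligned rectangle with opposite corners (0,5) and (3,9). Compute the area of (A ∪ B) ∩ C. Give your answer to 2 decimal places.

The region (A ∪ B) ∩ C is the polygon with vertices (0,9), (0.9,9), (3,6.667), (3,5), (0,5).
By the shoelace formula its area is 9.55.

9.55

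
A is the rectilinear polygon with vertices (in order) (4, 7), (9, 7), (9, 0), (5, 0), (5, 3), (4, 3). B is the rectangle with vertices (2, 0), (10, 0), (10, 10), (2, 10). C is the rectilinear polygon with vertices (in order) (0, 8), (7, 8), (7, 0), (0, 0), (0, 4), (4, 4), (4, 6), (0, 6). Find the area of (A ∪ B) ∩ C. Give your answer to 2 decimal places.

36.00

|A ∪ B| = 80.
|(A ∪ B) ∩ C| = 36.00.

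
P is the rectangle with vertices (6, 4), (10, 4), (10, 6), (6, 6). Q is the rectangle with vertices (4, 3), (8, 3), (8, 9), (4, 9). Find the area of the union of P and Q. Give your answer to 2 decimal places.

By inclusion–exclusion:
Individual areas: |P| = 8, |Q| = 24.
|P∩Q|: x∈[6,8], y∈[4,6] → 2·2 = 4.
|P ∪ Q| = 32 − 4 = 28.00.

28.00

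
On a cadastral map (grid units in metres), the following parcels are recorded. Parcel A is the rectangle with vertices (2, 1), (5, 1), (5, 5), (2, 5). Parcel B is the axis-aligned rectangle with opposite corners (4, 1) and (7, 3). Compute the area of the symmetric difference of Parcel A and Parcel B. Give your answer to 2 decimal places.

14.00

|Parcel A∩Parcel B|: x∈[4,5], y∈[1,3] → 1·2 = 2.
|Parcel A △ Parcel B| = |Parcel A| + |Parcel B| − 2·|Parcel A∩Parcel B| = 12 + 6 − 4 = 14.00.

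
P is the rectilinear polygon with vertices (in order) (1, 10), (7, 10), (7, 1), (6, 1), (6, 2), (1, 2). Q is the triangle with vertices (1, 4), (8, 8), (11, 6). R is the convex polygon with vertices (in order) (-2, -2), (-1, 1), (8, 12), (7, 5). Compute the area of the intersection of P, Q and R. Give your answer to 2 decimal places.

The intersection is the polygon with vertices (1.544,4.109), (1.854,4.488), (7,7.429), (7,5.2).
By the shoelace formula its area is 6.60.

6.60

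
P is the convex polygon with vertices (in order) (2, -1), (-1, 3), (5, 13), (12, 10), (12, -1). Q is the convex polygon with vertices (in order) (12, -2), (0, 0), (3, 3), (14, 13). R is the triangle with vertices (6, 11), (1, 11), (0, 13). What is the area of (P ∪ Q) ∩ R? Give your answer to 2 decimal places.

The region (P ∪ Q) ∩ R is the polygon with vertices (4.167,11.611), (6,11), (3.8,11).
By the shoelace formula its area is 0.67.

0.67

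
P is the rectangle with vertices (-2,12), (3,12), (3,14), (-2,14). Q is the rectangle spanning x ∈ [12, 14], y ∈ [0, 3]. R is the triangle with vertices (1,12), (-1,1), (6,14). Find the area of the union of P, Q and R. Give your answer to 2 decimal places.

40.70

By inclusion–exclusion:
Individual areas: |P| = 10, |Q| = 6, |R| = 25.5.
|P∩Q| = 0 (no overlap).
|P∩R| = 0.8.
|Q∩R| = 0.
|P∩Q∩R| = 0.
|P ∪ Q ∪ R| = 41.5 − 0.8 + 0 = 40.70.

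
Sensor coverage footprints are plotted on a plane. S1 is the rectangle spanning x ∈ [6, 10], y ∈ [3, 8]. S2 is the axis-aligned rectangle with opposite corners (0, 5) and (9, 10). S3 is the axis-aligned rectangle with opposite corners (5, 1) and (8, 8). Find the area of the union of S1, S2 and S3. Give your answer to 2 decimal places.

By inclusion–exclusion:
Individual areas: |S1| = 20, |S2| = 45, |S3| = 21.
|S1∩S2|: x∈[6,9], y∈[5,8] → 3·3 = 9.
|S1∩S3|: x∈[6,8], y∈[3,8] → 2·5 = 10.
|S2∩S3|: x∈[5,8], y∈[5,8] → 3·3 = 9.
|S1∩S2∩S3| = 6.
|S1 ∪ S2 ∪ S3| = 86 − 28 + 6 = 64.00.

64.00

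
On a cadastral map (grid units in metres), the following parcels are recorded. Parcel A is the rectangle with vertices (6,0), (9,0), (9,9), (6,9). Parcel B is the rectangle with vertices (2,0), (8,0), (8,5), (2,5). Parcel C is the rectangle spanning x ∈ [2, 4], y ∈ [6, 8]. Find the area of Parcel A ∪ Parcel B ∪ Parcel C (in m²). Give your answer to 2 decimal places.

51.00

By inclusion–exclusion:
Individual areas: |Parcel A| = 27, |Parcel B| = 30, |Parcel C| = 4.
|Parcel A∩Parcel B|: x∈[6,8], y∈[0,5] → 2·5 = 10.
|Parcel A∩Parcel C| = 0 (no overlap).
|Parcel B∩Parcel C| = 0 (no overlap).
|Parcel A∩Parcel B∩Parcel C| = 0.
|Parcel A ∪ Parcel B ∪ Parcel C| = 61 − 10 + 0 = 51.00.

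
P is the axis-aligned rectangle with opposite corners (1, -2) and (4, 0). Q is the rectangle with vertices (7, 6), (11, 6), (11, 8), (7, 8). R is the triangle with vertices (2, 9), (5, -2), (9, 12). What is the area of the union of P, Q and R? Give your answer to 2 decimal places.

By inclusion–exclusion:
Individual areas: |P| = 6, |Q| = 8, |R| = 43.
|P∩Q| = 0 (no overlap).
|P∩R| = 0.
|Q∩R| = 1.1429.
|P∩Q∩R| = 0.
|P ∪ Q ∪ R| = 57 − 1.1429 + 0 = 55.86.

55.86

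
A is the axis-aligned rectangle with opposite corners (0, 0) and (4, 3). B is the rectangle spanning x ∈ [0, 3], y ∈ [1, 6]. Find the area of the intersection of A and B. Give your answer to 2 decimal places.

|A∩B|: x∈[0,3], y∈[1,3] → 3·2 = 6.

6.00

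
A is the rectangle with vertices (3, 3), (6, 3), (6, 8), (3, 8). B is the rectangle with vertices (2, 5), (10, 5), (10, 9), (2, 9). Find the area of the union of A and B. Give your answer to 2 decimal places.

By inclusion–exclusion:
Individual areas: |A| = 15, |B| = 32.
|A∩B|: x∈[3,6], y∈[5,8] → 3·3 = 9.
|A ∪ B| = 47 − 9 = 38.00.

38.00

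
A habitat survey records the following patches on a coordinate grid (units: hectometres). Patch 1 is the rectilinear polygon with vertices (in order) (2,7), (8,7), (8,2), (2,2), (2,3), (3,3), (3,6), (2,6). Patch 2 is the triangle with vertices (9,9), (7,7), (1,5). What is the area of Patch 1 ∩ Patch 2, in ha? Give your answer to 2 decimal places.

1.67

The intersection is the polygon with vertices (7,7), (3,5.667), (3,6), (5,7).
By the shoelace formula its area is 1.67.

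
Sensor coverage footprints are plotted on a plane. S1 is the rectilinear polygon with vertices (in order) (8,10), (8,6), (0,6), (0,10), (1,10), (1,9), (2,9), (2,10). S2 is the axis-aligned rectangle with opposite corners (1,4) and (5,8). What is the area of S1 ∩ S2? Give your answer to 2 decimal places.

The intersection is the polygon with vertices (1,6), (1,8), (5,8), (5,6).
By the shoelace formula its area is 8.00.

8.00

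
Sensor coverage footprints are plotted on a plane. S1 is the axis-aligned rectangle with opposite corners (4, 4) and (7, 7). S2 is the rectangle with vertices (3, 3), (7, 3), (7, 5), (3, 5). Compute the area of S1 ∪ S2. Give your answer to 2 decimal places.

By inclusion–exclusion:
Individual areas: |S1| = 9, |S2| = 8.
|S1∩S2|: x∈[4,7], y∈[4,5] → 3·1 = 3.
|S1 ∪ S2| = 17 − 3 = 14.00.

14.00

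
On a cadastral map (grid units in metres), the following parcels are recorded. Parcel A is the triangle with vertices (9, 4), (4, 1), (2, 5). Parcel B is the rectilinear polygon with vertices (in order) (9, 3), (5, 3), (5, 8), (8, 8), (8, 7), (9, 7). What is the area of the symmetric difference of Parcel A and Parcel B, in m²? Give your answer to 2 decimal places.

23.38

|Parcel A| = 13, |Parcel B| = 19, |Parcel A∩Parcel B| = 4.3095.
|Parcel A △ Parcel B| = |Parcel A| + |Parcel B| − 2·|Parcel A∩Parcel B| = 13 + 19 − 8.619 = 23.38.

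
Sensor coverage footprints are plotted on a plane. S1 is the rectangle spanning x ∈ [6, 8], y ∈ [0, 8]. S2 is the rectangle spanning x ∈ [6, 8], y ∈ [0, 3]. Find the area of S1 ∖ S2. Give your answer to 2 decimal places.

10.00

|S1∩S2|: x∈[6,8], y∈[0,3] → 2·3 = 6.
|S1| = 16.
|S1 ∖ S2| = |S1| − |S1∩S2| = 16 − 6 = 10.00.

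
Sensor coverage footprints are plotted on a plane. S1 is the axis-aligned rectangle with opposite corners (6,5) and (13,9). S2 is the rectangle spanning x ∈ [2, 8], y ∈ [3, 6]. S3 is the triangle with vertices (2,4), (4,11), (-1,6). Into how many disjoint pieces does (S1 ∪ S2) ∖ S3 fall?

(S1 ∪ S2) ∖ S3 is a single connected region.

1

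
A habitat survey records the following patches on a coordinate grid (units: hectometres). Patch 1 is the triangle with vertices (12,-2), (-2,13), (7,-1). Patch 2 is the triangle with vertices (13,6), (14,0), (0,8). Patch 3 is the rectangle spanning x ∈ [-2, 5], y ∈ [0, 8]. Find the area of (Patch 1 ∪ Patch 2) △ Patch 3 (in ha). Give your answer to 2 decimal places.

100.52

|Patch 1 ∪ Patch 2| = 65.325.
|(Patch 1 ∪ Patch 2) ∩ Patch 3| = 10.4025.
|(Patch 1 ∪ Patch 2) △ Patch 3| = 65.325 + 56 − 20.805 = 100.52.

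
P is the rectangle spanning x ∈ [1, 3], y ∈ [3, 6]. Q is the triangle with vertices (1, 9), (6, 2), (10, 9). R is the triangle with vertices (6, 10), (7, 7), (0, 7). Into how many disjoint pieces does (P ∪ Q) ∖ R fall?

(P ∪ Q) ∖ R splits into 3 disjoint pieces (area 6, area 21.5952, area 1.6579).

3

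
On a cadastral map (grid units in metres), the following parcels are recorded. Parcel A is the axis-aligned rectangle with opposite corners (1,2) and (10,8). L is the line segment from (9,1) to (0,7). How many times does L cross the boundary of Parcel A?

The segment meets the boundary at (1,6.333), (7.5,2).

2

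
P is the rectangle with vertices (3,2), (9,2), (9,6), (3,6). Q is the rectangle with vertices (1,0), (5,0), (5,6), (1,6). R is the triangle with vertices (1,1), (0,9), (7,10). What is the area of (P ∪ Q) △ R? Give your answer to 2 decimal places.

51.83

|P ∪ Q| = 40.
|(P ∪ Q) ∩ R| = 8.3333.
|(P ∪ Q) △ R| = 40 + 28.5 − 16.6667 = 51.83.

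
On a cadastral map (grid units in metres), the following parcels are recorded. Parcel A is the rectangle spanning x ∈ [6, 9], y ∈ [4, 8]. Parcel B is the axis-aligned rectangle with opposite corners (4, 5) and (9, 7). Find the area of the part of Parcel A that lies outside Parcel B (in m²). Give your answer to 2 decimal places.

6.00

|Parcel A∩Parcel B|: x∈[6,9], y∈[5,7] → 3·2 = 6.
|Parcel A| = 12.
|Parcel A ∖ Parcel B| = |Parcel A| − |Parcel A∩Parcel B| = 12 − 6 = 6.00.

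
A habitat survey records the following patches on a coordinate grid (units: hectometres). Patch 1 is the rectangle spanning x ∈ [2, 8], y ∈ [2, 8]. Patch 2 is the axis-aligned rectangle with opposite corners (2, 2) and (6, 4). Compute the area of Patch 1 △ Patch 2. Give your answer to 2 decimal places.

28.00

|Patch 1∩Patch 2|: x∈[2,6], y∈[2,4] → 4·2 = 8.
|Patch 1 △ Patch 2| = |Patch 1| + |Patch 2| − 2·|Patch 1∩Patch 2| = 36 + 8 − 16 = 28.00.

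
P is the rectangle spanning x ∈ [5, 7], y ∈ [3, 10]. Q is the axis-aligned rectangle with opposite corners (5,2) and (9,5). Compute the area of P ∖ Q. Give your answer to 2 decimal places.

10.00

|P∩Q|: x∈[5,7], y∈[3,5] → 2·2 = 4.
|P| = 14.
|P ∖ Q| = |P| − |P∩Q| = 14 − 4 = 10.00.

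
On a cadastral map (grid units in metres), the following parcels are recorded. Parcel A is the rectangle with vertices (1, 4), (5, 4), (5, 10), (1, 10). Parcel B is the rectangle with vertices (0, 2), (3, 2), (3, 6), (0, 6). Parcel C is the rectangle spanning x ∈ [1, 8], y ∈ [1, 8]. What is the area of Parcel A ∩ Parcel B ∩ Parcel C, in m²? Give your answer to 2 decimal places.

4.00

The intersection is the polygon with vertices (1,6), (3,6), (3,4), (1,4).
By the shoelace formula its area is 4.00.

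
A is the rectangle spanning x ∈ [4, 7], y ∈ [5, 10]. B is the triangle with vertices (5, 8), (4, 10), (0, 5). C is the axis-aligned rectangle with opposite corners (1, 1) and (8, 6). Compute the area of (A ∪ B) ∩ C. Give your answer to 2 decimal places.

3.13

|A ∪ B| = 20.2.
|(A ∪ B) ∩ C| = 3.13.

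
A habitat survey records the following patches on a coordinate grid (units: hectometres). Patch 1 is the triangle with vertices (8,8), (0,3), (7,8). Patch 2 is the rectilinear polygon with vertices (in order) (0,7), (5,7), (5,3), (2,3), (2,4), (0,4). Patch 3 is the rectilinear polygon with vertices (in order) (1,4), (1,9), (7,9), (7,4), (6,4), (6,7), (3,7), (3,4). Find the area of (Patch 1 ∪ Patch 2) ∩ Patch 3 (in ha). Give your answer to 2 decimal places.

6.64

|Patch 1 ∪ Patch 2| = 19.4839.
|(Patch 1 ∪ Patch 2) ∩ Patch 3| = 6.64.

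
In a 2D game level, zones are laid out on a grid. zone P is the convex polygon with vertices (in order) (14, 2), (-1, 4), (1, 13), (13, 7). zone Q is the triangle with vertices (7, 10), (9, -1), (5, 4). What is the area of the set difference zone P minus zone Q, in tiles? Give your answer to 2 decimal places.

|zone P| = 96.5, |zone P∩zone Q| = 12.2327.
|zone P ∖ zone Q| = |zone P| − |zone P∩zone Q| = 96.5 − 12.2327 = 84.27.

84.27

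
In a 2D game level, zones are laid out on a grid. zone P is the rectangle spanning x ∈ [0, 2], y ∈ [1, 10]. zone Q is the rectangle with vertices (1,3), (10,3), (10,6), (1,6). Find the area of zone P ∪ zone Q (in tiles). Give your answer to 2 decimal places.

42.00

By inclusion–exclusion:
Individual areas: |zone P| = 18, |zone Q| = 27.
|zone P∩zone Q|: x∈[1,2], y∈[3,6] → 1·3 = 3.
|zone P ∪ zone Q| = 45 − 3 = 42.00.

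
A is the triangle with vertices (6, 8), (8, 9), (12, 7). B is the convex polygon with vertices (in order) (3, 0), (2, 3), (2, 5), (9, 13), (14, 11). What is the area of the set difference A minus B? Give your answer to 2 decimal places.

0.38

|A| = 4, |A∩B| = 3.619.
|A ∖ B| = |A| − |A∩B| = 4 − 3.619 = 0.38.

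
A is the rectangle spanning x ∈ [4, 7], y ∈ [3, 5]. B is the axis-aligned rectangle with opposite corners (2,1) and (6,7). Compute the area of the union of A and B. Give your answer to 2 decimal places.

By inclusion–exclusion:
Individual areas: |A| = 6, |B| = 24.
|A∩B|: x∈[4,6], y∈[3,5] → 2·2 = 4.
|A ∪ B| = 30 − 4 = 26.00.

26.00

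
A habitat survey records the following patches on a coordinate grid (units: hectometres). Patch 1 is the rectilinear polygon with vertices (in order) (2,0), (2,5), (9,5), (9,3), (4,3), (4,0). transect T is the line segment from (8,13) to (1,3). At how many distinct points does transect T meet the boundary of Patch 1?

2

The segment meets the boundary at (2,4.429), (2.4,5).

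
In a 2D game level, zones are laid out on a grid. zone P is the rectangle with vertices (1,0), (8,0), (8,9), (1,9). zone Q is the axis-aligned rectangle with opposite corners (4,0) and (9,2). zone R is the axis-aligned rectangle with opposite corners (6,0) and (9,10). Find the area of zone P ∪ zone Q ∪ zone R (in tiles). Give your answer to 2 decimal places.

By inclusion–exclusion:
Individual areas: |zone P| = 63, |zone Q| = 10, |zone R| = 30.
|zone P∩zone Q|: x∈[4,8], y∈[0,2] → 4·2 = 8.
|zone P∩zone R|: x∈[6,8], y∈[0,9] → 2·9 = 18.
|zone Q∩zone R|: x∈[6,9], y∈[0,2] → 3·2 = 6.
|zone P∩zone Q∩zone R| = 4.
|zone P ∪ zone Q ∪ zone R| = 103 − 32 + 4 = 75.00.

75.00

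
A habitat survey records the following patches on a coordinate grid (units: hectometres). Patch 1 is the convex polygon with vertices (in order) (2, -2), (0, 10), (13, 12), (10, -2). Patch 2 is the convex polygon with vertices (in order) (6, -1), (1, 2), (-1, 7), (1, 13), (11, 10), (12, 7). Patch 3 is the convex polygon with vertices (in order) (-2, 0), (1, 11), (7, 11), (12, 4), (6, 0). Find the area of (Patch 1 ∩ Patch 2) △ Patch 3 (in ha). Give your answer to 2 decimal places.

|Patch 1 ∩ Patch 2| = 96.7728.
|(Patch 1 ∩ Patch 2) ∩ Patch 3| = 82.7983.
|(Patch 1 ∩ Patch 2) △ Patch 3| = 96.7728 + 108 − 165.5966 = 39.18.

39.18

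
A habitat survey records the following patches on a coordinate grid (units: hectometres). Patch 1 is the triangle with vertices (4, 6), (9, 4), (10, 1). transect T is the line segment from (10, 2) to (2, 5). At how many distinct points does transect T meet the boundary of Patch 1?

2

The segment meets the boundary at (7.818,2.818), (9.619,2.143).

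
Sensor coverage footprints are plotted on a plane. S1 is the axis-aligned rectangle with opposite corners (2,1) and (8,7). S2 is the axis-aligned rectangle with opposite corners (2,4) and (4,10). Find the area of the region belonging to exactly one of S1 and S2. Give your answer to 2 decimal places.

36.00

|S1∩S2|: x∈[2,4], y∈[4,7] → 2·3 = 6.
|S1 △ S2| = |S1| + |S2| − 2·|S1∩S2| = 36 + 12 − 12 = 36.00.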